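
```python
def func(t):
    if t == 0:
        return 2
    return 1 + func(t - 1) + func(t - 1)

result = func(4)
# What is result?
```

func(t) = 1 + 2·func(t-1), func(0)=2. Closed form: (2+1)·2^4 - 1 = 47.

Answer: 47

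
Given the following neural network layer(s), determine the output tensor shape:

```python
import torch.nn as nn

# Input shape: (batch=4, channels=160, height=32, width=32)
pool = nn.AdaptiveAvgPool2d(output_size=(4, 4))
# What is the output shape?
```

Input: (4, 160, 32, 32) -> Output: (4, 160, 4, 4)

Answer: (4, 160, 4, 4)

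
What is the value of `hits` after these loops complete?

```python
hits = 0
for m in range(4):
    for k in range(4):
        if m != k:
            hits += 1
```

4² - 4 (exclude diagonal)
`hits` takes the values: 0 → 1 → 2 → 3 → 4 → 5 → 6 → 7 → 8 → 9 → 10 → 11 → 12

Answer: 12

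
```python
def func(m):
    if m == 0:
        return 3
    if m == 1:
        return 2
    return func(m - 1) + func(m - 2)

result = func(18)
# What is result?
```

Build up from base cases: func(0)=3, func(1)=2, func(2)=5, func(3)=7, func(4)=12, func(5)=19, func(6)=31, ..., func(18)=9959

Answer: 9959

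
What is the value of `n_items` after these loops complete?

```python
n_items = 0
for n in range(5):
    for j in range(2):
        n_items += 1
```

5 * 2 = 10
`n_items` takes the values: 0 → 1 → 2 → 3 → 4 → 5 → 6 → 7 → 8 → 9 → 10

Answer: 10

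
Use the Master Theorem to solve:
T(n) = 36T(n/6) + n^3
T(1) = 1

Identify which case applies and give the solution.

a=36, b=6, f(n)=n^3. log_6(36) = 2. Since c=3 > 2 and the regularity condition holds (36(n/6)^3 = (36/6^3)n^3 with 36/6^3 < 1), Case 3 applies: T(n) = Θ(f(n)) = O(n^3).

Answer: O(n^3) - Case 3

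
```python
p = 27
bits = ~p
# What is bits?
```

Trace:
`p = 27` → p = 27
`bits = ~p` → bits = -28
So bits = -28

Answer: -28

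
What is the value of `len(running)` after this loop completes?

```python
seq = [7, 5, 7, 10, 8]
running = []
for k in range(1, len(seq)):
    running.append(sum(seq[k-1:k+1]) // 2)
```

Number of 2-element averages
`running` takes the values: [] → [6] → [6, 6] → [6, 6, 8] → [6, 6, 8, 9]
So `len(running)` = 4

Answer: 4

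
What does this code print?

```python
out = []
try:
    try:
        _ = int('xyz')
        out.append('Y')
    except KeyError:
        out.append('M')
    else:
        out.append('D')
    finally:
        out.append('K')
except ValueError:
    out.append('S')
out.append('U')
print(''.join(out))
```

Execution trace: 'K' (finally) → 'S' (outer except ValueError) → 'U' (after the try/except). Output: KSU

Answer: KSU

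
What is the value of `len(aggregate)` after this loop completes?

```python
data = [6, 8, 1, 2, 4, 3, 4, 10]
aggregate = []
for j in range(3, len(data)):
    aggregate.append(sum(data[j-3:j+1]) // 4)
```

Number of 4-element averages
`aggregate` takes the values: [] → [4] → [4, 3] → [4, 3, 2] → [4, 3, 2, 3] → [4, 3, 2, 3, 5]
So `len(aggregate)` = 5

Answer: 5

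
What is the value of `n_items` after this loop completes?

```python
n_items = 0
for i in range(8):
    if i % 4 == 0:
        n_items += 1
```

Count numbers divisible by 4 in range(8)
`n_items` takes the values: 0 → 1 → 2

Answer: 2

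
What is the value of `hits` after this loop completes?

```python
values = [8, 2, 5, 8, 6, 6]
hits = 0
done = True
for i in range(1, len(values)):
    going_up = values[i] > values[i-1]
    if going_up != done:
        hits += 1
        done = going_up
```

Count direction changes in [8, 2, 5, 8, 6, 6]
`hits` takes the values: 0 → 1 → 2 → 3

Answer: 3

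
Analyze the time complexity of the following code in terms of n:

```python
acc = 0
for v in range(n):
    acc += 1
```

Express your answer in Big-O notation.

Each loop level contributes: n. Multiplying the contributions gives O(n).

Answer: O(n)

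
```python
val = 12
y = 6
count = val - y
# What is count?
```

Trace:
`val = 12` → val = 12
`y = 6` → y = 6
`count = val - y` → count = 6
So count = 6

Answer: 6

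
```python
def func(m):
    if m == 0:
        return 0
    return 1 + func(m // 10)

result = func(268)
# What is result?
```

Count of digits of 268: 3

Answer: 3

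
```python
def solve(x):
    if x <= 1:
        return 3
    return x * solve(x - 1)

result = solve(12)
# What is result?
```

solve(12) = 12 * 11 * 10 * 9 * 8 * 7 * 6 * 5 * 4 * 3 * 2 * 3 = 1437004800

Answer: 1437004800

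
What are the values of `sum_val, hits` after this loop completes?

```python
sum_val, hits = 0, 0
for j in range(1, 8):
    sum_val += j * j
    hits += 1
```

Sum of squares and count
`sum_val, hits` takes the values: (0, 0) → (1, 0) → (1, 1) → (5, 1) → (5, 2) → (14, 2) → (14, 3) → (30, 3) → (30, 4) → (55, 4) → (55, 5) → (91, 5) → (91, 6) → (140, 6) → (140, 7)

Answer: 140, 7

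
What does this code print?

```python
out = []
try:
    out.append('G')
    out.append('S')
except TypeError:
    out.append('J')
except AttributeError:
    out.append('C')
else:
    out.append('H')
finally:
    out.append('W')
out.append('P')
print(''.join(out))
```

Execution trace: 'G' (try body) → 'S' (try body, no exception) → 'H' (else) → 'W' (finally) → 'P' (after the try/except). Output: GSHWP

Answer: GSHWP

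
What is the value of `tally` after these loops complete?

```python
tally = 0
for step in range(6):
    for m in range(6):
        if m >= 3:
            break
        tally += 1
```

Inner breaks at 3, outer runs 6 times
`tally` takes the values: 0 → 1 → 2 → 3 → 4 → 5 → 6 → 7 → 8 → 9 → 10 → 11 → 12 → 13 → 14 → 15 → 16 → 17 → 18

Answer: 18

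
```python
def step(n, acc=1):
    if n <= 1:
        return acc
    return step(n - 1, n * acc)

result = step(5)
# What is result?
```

Accumulator trace (n, acc): (5, 1) -> (4, 5) -> (3, 20) -> (2, 60) -> (1, 120) -> return 120

Answer: 120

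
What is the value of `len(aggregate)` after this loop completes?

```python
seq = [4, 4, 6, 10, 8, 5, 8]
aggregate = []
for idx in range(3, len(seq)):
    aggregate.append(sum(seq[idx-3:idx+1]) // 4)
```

Number of 4-element averages
`aggregate` takes the values: [] → [6] → [6, 7] → [6, 7, 7] → [6, 7, 7, 7]
So `len(aggregate)` = 4

Answer: 4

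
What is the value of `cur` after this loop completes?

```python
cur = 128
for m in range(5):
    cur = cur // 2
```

Halve 5 times: 128 // 2^5 = 4
`cur` takes the values: 128 → 64 → 32 → 16 → 8 → 4

Answer: 4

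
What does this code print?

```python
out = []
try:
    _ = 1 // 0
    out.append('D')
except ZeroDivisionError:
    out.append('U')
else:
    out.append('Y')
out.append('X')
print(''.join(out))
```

Execution trace: 'U' (except ZeroDivisionError) → 'X' (after the try/except). Output: UX

Answer: UX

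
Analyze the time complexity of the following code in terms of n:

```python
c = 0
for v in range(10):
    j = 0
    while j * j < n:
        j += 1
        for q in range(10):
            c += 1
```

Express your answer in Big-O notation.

Each loop level contributes: 1 × √n × 1. Multiplying the contributions gives O(√n).

Answer: O(√n)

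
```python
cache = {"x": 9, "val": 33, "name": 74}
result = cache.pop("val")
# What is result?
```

Trace:
`cache = {"x": 9, "val": 33, "name": 74}` → cache = {'x': 9, 'val': 33, 'name': 74}
`result = cache.pop("val")` → cache = {'x': 9, 'name': 74}; result = 33
So result = 33

Answer: 33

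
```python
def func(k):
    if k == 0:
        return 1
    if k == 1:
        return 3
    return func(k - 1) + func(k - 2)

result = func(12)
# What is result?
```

Build up from base cases: func(0)=1, func(1)=3, func(2)=4, func(3)=7, func(4)=11, func(5)=18, func(6)=29, ..., func(12)=521

Answer: 521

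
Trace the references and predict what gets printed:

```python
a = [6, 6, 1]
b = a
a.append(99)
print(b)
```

Key concept: basic list aliasing.
Step by step:
`a = [6, 6, 1]` → a = [6, 6, 1]
`b = a` → b = [6, 6, 1] (same object as a)
`a.append(99)` → a = [6, 6, 1, 99] (same object as b); b = [6, 6, 1, 99] (same object as a)
`print(b)` → prints [6, 6, 1, 99]

Answer: [6, 6, 1, 99]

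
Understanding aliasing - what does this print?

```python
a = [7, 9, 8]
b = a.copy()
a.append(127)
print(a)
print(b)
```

Key concept: list.copy() creates independent copy.
Step by step:
`a = [7, 9, 8]` → a = [7, 9, 8]
`b = a.copy()` → b = [7, 9, 8]
`a.append(127)` → a = [7, 9, 8, 127]
`print(a)` → prints [7, 9, 8, 127]
`print(b)` → prints [7, 9, 8]

Answer:
[7, 9, 8, 127]
[7, 9, 8]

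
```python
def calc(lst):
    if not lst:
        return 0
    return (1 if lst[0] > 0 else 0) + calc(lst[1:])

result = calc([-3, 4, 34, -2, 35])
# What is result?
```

Count of positive elements in [-3, 4, 34, -2, 35] = 3

Answer: 3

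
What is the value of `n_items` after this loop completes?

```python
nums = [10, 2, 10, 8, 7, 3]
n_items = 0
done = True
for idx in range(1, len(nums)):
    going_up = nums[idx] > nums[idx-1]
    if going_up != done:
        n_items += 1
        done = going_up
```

Count direction changes in [10, 2, 10, 8, 7, 3]
`n_items` takes the values: 0 → 1 → 2 → 3

Answer: 3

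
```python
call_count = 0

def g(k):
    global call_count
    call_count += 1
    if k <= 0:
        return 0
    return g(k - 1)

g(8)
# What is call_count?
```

Linear recursion stepping by 1: 9 calls from k=8 down to ≤0.

Answer: 9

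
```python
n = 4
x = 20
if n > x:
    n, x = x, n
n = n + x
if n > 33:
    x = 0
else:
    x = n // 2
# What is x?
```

Trace:
`n = 4` → n = 4
`x = 20` → x = 20
`if n > x: ...` → n > x is False → no variable changes
`n = n + x` → n = 24
`if n > 33: ...` → n > 33 is False, take else branch → x = 12
So x = 12

Answer: 12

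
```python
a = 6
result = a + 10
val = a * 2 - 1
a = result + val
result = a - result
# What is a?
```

Trace:
`a = 6` → a = 6
`result = a + 10` → result = 16
`val = a * 2 - 1` → val = 11
`a = result + val` → a = 27
`result = a - result` → result = 11
So a = 27

Answer: 27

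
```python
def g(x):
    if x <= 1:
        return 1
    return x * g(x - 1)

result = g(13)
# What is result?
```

g(13) = 13 * 12 * 11 * 10 * 9 * 8 * 7 * 6 * 5 * 4 * 3 * 2 * 1 = 6227020800

Answer: 6227020800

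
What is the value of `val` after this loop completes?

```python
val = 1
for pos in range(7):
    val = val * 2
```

Multiply by 2, 7 times: 1 * 2^7 = 128
`val` takes the values: 1 → 2 → 4 → 8 → 16 → 32 → 64 → 128

Answer: 128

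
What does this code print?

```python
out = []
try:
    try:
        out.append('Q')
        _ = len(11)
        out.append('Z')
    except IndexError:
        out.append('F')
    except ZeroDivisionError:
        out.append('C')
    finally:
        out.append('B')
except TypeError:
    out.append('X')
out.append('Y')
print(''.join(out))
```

Execution trace: 'Q' (try body) → 'B' (finally) → 'X' (outer except TypeError) → 'Y' (after the try/except). Output: QBXY

Answer: QBXY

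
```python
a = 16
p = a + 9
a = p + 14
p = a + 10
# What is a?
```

Trace:
`a = 16` → a = 16
`p = a + 9` → p = 25
`a = p + 14` → a = 39
`p = a + 10` → p = 49
So a = 39

Answer: 39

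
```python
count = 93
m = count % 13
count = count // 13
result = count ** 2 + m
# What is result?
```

Trace:
`count = 93` → count = 93
`m = count % 13` → m = 2
`count = count // 13` → count = 7
`result = count ** 2 + m` → result = 51
So result = 51

Answer: 51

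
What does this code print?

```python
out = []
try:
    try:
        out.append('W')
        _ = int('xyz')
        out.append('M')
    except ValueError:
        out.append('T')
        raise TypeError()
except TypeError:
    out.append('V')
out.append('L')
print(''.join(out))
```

Execution trace: 'W' (inner try body) → 'T' (inner except ValueError) → 'V' (outer except TypeError) → 'L' (after the try/except). Output: WTVL

Answer: WTVL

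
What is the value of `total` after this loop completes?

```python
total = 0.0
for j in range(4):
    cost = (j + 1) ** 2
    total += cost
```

Sum of squared losses 1² + 2² + ... + 4²
`total` takes the values: 0.0 → 1.0 → 5.0 → 14.0 → 30.0

Answer: 30.0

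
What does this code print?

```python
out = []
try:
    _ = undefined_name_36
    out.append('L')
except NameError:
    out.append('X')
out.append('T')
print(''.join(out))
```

Execution trace: 'X' (except NameError) → 'T' (after the try/except). Output: XT

Answer: XT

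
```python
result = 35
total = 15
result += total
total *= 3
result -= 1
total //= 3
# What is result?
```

Trace:
`result = 35` → result = 35
`total = 15` → total = 15
`result += total` → result = 50
`total *= 3` → total = 45
`result -= 1` → result = 49
`total //= 3` → total = 15
So result = 49

Answer: 49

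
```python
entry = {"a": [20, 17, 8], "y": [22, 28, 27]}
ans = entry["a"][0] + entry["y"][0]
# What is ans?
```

Trace:
`entry = {"a": [20, 17, 8], "y": [22, 28, 27]}` → entry = {'a': [20, 17, 8], 'y': [22, 28, 27]}
`ans = entry["a"][0] + entry["y"][0]` → ans = 42
So ans = 42

Answer: 42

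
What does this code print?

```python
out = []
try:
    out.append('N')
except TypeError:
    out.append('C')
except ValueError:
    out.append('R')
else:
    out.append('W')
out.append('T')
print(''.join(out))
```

Execution trace: 'N' (try body, no exception) → 'W' (else) → 'T' (after the try/except). Output: NWT

Answer: NWT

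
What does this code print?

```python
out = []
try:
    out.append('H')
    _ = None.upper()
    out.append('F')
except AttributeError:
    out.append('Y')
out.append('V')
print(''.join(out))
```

Execution trace: 'H' (try body) → 'Y' (except AttributeError) → 'V' (after the try/except). Output: HYV

Answer: HYV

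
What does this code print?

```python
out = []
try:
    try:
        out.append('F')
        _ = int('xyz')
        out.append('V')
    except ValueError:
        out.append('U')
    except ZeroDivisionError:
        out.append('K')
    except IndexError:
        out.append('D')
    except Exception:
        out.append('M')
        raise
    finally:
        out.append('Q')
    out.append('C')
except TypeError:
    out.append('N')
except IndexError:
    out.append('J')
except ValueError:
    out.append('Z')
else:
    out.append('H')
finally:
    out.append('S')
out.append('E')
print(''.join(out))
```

Execution trace: 'F' (inner try body) → 'U' (inner except ValueError) → 'Q' (inner finally) → 'C' (try body, no exception) → 'H' (else) → 'S' (finally) → 'E' (after the try/except). Output: FUQCHSE

Answer: FUQCHSE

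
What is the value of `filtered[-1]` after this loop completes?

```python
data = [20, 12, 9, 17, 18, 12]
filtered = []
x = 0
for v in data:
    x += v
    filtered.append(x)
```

Cumulative sum ends at 88
`filtered` takes the values: [] → [20] → [20, 32] → [20, 32, 41] → [20, 32, 41, 58] → [20, 32, 41, 58, 76] → [20, 32, 41, 58, 76, 88]
So `filtered[-1]` = 88

Answer: 88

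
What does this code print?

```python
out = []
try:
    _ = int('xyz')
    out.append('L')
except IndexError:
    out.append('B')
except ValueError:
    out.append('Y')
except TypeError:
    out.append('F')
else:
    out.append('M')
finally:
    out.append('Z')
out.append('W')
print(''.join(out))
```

Execution trace: 'Y' (except ValueError) → 'Z' (finally) → 'W' (after the try/except). Output: YZW

Answer: YZW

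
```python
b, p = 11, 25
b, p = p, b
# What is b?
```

Trace:
`b, p = 11, 25` → b = 11; p = 25
`b, p = p, b` → b = 25; p = 11
So b = 25

Answer: 25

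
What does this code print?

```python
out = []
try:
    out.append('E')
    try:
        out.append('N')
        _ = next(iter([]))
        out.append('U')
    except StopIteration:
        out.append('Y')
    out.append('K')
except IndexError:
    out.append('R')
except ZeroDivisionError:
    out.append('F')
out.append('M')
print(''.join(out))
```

Execution trace: 'E' (try body) → 'N' (inner try body) → 'Y' (inner except StopIteration) → 'K' (try body, no exception) → 'M' (after the try/except). Output: ENYKM

Answer: ENYKM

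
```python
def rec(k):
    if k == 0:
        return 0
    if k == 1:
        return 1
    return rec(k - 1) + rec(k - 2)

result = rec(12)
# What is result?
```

Build up from base cases: rec(0)=0, rec(1)=1, rec(2)=1, rec(3)=2, rec(4)=3, rec(5)=5, rec(6)=8, ..., rec(12)=144

Answer: 144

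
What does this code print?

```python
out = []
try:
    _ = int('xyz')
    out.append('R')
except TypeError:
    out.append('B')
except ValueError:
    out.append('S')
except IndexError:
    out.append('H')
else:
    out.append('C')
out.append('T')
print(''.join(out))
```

Execution trace: 'S' (except ValueError) → 'T' (after the try/except). Output: ST

Answer: ST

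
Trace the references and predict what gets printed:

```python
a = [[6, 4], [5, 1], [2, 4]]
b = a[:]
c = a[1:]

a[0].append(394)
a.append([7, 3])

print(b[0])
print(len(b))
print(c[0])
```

Key concept: slice with nested mutation.
Step by step:
`a = [[6, 4], [5, 1], [2, 4]]` → a = [[6, 4], [5, 1], [2, 4]]
`b = a[:]` → b = [[6, 4], [5, 1], [2, 4]]
`c = a[1:]` → c = [[5, 1], [2, 4]]
`a[0].append(394)` → a = [[6, 4, 394], [5, 1], [2, 4]]; b = [[6, 4, 394], [5, 1], [2, 4]]
`a.append([7, 3])` → a = [[6, 4, 394], [5, 1], [2, 4], [7, 3]]
`print(b[0])` → prints [6, 4, 394]
`print(len(b))` → prints 3
`print(c[0])` → prints [5, 1]

Answer:
[6, 4, 394]
3
[5, 1]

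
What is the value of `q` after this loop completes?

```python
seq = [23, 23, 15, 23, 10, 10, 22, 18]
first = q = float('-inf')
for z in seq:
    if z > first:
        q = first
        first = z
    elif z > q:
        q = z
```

Second largest (with repeats) in [23, 23, 15, 23, 10, 10, 22, 18]
`q` takes the values: -inf → 23

Answer: 23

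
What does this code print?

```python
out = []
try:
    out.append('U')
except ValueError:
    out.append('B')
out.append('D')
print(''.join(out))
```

Execution trace: 'U' (try body, no exception) → 'D' (after the try/except). Output: UD

Answer: UD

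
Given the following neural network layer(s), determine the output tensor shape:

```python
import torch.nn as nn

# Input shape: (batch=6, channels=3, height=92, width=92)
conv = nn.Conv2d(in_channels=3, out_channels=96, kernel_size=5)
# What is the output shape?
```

Input: (6, 3, 92, 92) -> Output: (6, 96, 88, 88)

Answer: (6, 96, 88, 88)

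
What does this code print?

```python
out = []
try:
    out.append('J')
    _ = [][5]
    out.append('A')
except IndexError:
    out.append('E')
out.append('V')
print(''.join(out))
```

Execution trace: 'J' (try body) → 'E' (except IndexError) → 'V' (after the try/except). Output: JEV

Answer: JEV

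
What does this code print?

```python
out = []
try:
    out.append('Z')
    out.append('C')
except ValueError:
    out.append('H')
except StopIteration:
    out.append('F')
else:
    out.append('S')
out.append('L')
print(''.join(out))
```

Execution trace: 'Z' (try body) → 'C' (try body, no exception) → 'S' (else) → 'L' (after the try/except). Output: ZCSL

Answer: ZCSL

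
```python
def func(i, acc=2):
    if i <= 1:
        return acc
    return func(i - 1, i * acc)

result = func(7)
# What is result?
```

Accumulator trace (n, acc): (7, 2) -> (6, 14) -> (5, 84) -> (4, 420) -> (3, 1680) -> (2, 5040) -> (1, 10080) -> return 10080

Answer: 10080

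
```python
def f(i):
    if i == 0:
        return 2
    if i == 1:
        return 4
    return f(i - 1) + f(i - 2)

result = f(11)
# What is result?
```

Build up from base cases: f(0)=2, f(1)=4, f(2)=6, f(3)=10, f(4)=16, f(5)=26, f(6)=42, ..., f(11)=466

Answer: 466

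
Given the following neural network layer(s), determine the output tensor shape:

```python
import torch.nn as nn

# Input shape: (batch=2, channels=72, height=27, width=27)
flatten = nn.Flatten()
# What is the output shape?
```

Input: (2, 72, 27, 27) -> Output: (2, 52488)

Answer: (2, 52488)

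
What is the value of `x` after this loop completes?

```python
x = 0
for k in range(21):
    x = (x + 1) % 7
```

Increment mod 7, 21 times = 0
`x` takes the values: 0 → 1 → 2 → 3 → 4 → 5 → 6 → 0 → 1 → 2 → 3 → 4 → 5 → 6 → 0 → 1 → 2 → 3 → 4 → 5 → 6 → 0

Answer: 0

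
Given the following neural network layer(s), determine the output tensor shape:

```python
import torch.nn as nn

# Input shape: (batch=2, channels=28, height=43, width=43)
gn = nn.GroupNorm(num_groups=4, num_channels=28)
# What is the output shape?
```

Input: (2, 28, 43, 43) -> Output: (2, 28, 43, 43)

Answer: (2, 28, 43, 43)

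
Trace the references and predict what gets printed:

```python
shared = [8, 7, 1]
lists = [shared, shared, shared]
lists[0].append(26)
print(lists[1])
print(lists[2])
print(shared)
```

Key concept: list of same reference.
Step by step:
`shared = [8, 7, 1]` → shared = [8, 7, 1]
`lists = [shared, shared, shared]` → lists = [[8, 7, 1], [8, 7, 1], [8, 7, 1]]
`lists[0].append(26)` → shared = [8, 7, 1, 26]; lists = [[8, 7, 1, 26], [8, 7, 1, 26], [8, 7, 1, 26]]
`print(lists[1])` → prints [8, 7, 1, 26]
`print(lists[2])` → prints [8, 7, 1, 26]
`print(shared)` → prints [8, 7, 1, 26]

Answer:
[8, 7, 1, 26]
[8, 7, 1, 26]
[8, 7, 1, 26]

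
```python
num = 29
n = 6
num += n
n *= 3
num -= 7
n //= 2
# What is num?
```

Trace:
`num = 29` → num = 29
`n = 6` → n = 6
`num += n` → num = 35
`n *= 3` → n = 18
`num -= 7` → num = 28
`n //= 2` → n = 9
So num = 28

Answer: 28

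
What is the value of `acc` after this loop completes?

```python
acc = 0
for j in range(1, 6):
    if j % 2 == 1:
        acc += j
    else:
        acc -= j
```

Add odd, subtract even
`acc` takes the values: 0 → 1 → -1 → 2 → -2 → 3

Answer: 3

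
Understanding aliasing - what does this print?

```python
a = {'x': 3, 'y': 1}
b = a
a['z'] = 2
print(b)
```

Key concept: dict aliasing.
Step by step:
`a = {'x': 3, 'y': 1}` → a = {'x': 3, 'y': 1}
`b = a` → b = {'x': 3, 'y': 1} (same object as a)
`a['z'] = 2` → a = {'x': 3, 'y': 1, 'z': 2} (same object as b); b = {'x': 3, 'y': 1, 'z': 2} (same object as a)
`print(b)` → prints {'x': 3, 'y': 1, 'z': 2}

Answer: {'x': 3, 'y': 1, 'z': 2}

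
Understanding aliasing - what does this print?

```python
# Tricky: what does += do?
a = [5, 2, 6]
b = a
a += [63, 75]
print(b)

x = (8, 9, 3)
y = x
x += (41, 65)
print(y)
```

Key concept: += behavior differs for mutable vs immutable.
Step by step:
`a = [5, 2, 6]` → a = [5, 2, 6]
`b = a` → b = [5, 2, 6] (same object as a)
`a += [63, 75]` → a = [5, 2, 6, 63, 75] (same object as b); b = [5, 2, 6, 63, 75] (same object as a)
`print(b)` → prints [5, 2, 6, 63, 75]
`x = (8, 9, 3)` → x = (8, 9, 3)
`y = x` → y = (8, 9, 3)
`x += (41, 65)` → x = (8, 9, 3, 41, 65)
`print(y)` → prints (8, 9, 3)

Answer:
[5, 2, 6, 63, 75]
(8, 9, 3)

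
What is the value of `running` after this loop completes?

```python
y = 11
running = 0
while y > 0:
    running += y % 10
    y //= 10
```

Sum digits of 11
`running` takes the values: 0 → 1 → 2

Answer: 2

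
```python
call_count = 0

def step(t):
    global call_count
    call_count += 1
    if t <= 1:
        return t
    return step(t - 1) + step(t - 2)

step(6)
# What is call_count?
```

Calls(t) = 1 + Calls(t-1) + Calls(t-2); Calls(0)=Calls(1)=1. For t=6 this gives 25.

Answer: 25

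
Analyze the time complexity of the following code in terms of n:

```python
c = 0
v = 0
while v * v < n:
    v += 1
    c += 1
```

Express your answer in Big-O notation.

Each loop level contributes: √n. Multiplying the contributions gives O(√n).

Answer: O(√n)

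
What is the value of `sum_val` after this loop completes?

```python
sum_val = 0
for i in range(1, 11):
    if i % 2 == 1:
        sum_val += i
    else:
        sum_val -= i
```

Add odd, subtract even
`sum_val` takes the values: 0 → 1 → -1 → 2 → -2 → 3 → -3 → 4 → -4 → 5 → -5

Answer: -5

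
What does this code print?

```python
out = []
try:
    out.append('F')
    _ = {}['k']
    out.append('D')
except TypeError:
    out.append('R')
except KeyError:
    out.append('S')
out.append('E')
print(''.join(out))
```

Execution trace: 'F' (try body) → 'S' (except KeyError) → 'E' (after the try/except). Output: FSE

Answer: FSE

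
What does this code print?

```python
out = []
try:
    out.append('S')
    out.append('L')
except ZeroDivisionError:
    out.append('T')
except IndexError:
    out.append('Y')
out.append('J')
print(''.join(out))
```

Execution trace: 'S' (try body) → 'L' (try body, no exception) → 'J' (after the try/except). Output: SLJ

Answer: SLJ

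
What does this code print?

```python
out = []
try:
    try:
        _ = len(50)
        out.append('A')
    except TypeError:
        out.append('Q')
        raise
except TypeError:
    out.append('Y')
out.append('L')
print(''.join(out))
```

Execution trace: 'Q' (except TypeError) → 'Y' (outer except TypeError) → 'L' (after the try/except). Output: QYL

Answer: QYL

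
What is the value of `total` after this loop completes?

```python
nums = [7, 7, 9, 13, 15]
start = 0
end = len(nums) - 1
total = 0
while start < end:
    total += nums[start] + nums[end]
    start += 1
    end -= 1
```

Sum of pairs from ends
`total` takes the values: 0 → 22 → 42

Answer: 42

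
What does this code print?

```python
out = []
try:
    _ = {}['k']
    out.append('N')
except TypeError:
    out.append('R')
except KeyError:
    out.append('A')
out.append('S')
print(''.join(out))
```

Execution trace: 'A' (except KeyError) → 'S' (after the try/except). Output: AS

Answer: AS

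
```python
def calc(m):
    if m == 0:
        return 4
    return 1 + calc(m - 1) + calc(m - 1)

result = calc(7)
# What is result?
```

calc(m) = 1 + 2·calc(m-1), calc(0)=4. Closed form: (4+1)·2^7 - 1 = 639.

Answer: 639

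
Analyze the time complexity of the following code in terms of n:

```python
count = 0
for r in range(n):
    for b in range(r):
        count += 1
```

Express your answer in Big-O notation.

Each loop level contributes: n × n. Multiplying the contributions gives O(n^2).

Answer: O(n^2)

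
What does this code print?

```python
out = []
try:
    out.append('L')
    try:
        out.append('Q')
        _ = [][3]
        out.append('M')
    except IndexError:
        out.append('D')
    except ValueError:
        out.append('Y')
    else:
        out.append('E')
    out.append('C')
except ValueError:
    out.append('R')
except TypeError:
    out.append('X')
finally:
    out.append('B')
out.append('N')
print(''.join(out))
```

Execution trace: 'L' (try body) → 'Q' (inner try body) → 'D' (inner except IndexError) → 'C' (try body, no exception) → 'B' (finally) → 'N' (after the try/except). Output: LQDCBN

Answer: LQDCBN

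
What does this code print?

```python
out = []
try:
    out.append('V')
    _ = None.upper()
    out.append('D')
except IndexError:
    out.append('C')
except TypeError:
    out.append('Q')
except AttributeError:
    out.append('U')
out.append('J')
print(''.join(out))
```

Execution trace: 'V' (try body) → 'U' (except AttributeError) → 'J' (after the try/except). Output: VUJ

Answer: VUJ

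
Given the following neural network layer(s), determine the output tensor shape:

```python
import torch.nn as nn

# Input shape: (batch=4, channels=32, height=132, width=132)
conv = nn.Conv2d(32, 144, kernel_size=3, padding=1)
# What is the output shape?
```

Input: (4, 32, 132, 132) -> Output: (4, 144, 132, 132)

Answer: (4, 144, 132, 132)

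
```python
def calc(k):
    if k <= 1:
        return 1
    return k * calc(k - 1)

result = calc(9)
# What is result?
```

calc(9) = 9 * 8 * 7 * 6 * 5 * 4 * 3 * 2 * 1 = 362880

Answer: 362880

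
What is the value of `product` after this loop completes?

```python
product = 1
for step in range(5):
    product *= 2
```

2^5 = 32
`product` takes the values: 1 → 2 → 4 → 8 → 16 → 32

Answer: 32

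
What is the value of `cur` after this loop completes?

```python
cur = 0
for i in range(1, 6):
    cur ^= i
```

XOR of 1 to 5
`cur` takes the values: 0 → 1 → 3 → 0 → 4 → 1

Answer: 1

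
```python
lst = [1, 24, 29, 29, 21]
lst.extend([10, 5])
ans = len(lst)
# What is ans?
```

Trace:
`lst = [1, 24, 29, 29, 21]` → lst = [1, 24, 29, 29, 21]
`lst.extend([10, 5])` → lst = [1, 24, 29, 29, 21, 10, 5]
`ans = len(lst)` → ans = 7
So ans = 7

Answer: 7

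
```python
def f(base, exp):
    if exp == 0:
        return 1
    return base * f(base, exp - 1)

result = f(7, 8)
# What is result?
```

f(7, 8) = 7 * 7 * 7 * 7 * 7 * 7 * 7 * 7 = 5764801

Answer: 5764801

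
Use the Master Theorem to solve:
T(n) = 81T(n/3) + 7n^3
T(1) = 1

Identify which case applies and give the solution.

a=81, b=3, f(n)=7n^3. log_3(81) = 4. Since c=3 < 4, Case 1 applies: T(n) = Θ(n^log_b(a)) = O(n^4).

Answer: O(n^4) - Case 1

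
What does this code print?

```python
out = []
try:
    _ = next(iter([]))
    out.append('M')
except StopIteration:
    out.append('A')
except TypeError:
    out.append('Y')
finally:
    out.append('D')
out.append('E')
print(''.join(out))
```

Execution trace: 'A' (except StopIteration) → 'D' (finally) → 'E' (after the try/except). Output: ADE

Answer: ADE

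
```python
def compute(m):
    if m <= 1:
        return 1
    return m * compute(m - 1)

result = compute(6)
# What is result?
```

compute(6) = 6 * 5 * 4 * 3 * 2 * 1 = 720

Answer: 720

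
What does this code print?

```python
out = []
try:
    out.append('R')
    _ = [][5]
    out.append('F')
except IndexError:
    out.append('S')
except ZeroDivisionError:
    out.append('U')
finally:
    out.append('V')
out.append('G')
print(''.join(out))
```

Execution trace: 'R' (try body) → 'S' (except IndexError) → 'V' (finally) → 'G' (after the try/except). Output: RSVG

Answer: RSVG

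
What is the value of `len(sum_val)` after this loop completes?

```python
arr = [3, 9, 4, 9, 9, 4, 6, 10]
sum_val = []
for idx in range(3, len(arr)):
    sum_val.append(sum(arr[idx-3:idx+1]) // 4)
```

Number of 4-element averages
`sum_val` takes the values: [] → [6] → [6, 7] → [6, 7, 6] → [6, 7, 6, 7] → [6, 7, 6, 7, 7]
So `len(sum_val)` = 5

Answer: 5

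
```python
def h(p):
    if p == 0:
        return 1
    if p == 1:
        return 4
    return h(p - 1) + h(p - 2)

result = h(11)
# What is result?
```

Build up from base cases: h(0)=1, h(1)=4, h(2)=5, h(3)=9, h(4)=14, h(5)=23, h(6)=37, ..., h(11)=411

Answer: 411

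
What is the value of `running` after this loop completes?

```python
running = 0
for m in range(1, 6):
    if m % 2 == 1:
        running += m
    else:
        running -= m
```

Add odd, subtract even
`running` takes the values: 0 → 1 → -1 → 2 → -2 → 3

Answer: 3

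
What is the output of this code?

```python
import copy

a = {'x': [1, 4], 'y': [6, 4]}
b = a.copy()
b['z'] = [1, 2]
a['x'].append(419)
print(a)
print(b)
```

Key concept: shallow copy of dict with mutable values.
Step by step:
`a = {'x': [1, 4], 'y': [6, 4]}` → a = {'x': [1, 4], 'y': [6, 4]}
`b = a.copy()` → b = {'x': [1, 4], 'y': [6, 4]}
`b['z'] = [1, 2]` → b = {'x': [1, 4], 'y': [6, 4], 'z': [1, 2]}
`a['x'].append(419)` → a = {'x': [1, 4, 419], 'y': [6, 4]}; b = {'x': [1, 4, 419], 'y': [6, 4], 'z': [1, 2]}
`print(a)` → prints {'x': [1, 4, 419], 'y': [6, 4]}
`print(b)` → prints {'x': [1, 4, 419], 'y': [6, 4], 'z': [1, 2]}

Answer:
{'x': [1, 4, 419], 'y': [6, 4]}
{'x': [1, 4, 419], 'y': [6, 4], 'z': [1, 2]}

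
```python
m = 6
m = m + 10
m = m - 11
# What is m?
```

Trace:
`m = 6` → m = 6
`m = m + 10` → m = 16
`m = m - 11` → m = 5
So m = 5

Answer: 5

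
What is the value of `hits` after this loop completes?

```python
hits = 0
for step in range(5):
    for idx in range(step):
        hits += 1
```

Triangle number: 0+1+2+...+4
`hits` takes the values: 0 → 1 → 2 → 3 → 4 → 5 → 6 → 7 → 8 → 9 → 10

Answer: 10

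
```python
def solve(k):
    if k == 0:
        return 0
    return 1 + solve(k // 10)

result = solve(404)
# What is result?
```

Count of digits of 404: 3

Answer: 3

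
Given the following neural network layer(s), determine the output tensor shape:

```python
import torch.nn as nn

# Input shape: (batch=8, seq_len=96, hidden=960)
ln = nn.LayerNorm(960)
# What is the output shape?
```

Input: (8, 96, 960) -> Output: (8, 96, 960)

Answer: (8, 96, 960)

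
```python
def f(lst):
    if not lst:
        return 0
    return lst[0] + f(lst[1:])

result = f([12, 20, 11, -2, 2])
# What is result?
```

12 + 20 + 11 + (-2) + 2 + 0 = 43

Answer: 43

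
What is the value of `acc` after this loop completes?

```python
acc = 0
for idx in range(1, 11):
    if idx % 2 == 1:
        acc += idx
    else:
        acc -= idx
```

Add odd, subtract even
`acc` takes the values: 0 → 1 → -1 → 2 → -2 → 3 → -3 → 4 → -4 → 5 → -5

Answer: -5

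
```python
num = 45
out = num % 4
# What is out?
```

Trace:
`num = 45` → num = 45
`out = num % 4` → out = 1
So out = 1

Answer: 1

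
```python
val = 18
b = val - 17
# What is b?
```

Trace:
`val = 18` → val = 18
`b = val - 17` → b = 1
So b = 1

Answer: 1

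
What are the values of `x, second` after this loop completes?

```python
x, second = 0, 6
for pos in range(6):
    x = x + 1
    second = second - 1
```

x goes 0→6, second goes 6→0
`x, second` takes the values: (0, 6) → (1, 6) → (1, 5) → (2, 5) → (2, 4) → (3, 4) → (3, 3) → (4, 3) → (4, 2) → (5, 2) → (5, 1) → (6, 1) → (6, 0)

Answer: 6, 0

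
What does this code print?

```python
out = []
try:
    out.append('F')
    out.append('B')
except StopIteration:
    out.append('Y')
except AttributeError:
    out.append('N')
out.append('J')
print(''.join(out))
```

Execution trace: 'F' (try body) → 'B' (try body, no exception) → 'J' (after the try/except). Output: FBJ

Answer: FBJ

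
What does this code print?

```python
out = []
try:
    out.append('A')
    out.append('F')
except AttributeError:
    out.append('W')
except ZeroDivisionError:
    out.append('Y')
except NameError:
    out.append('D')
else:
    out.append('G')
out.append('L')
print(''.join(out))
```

Execution trace: 'A' (try body) → 'F' (try body, no exception) → 'G' (else) → 'L' (after the try/except). Output: AFGL

Answer: AFGL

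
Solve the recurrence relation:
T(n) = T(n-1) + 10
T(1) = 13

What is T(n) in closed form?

Unrolling: T(n) = T(1) + 10·(n-1) = 13 + 10(n-1) = 10n + 3.

Answer: T(n) = 10n + 3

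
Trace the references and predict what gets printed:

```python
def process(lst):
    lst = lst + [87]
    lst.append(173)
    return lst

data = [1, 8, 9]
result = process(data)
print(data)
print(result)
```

Key concept: rebinding parameter vs mutation.
Step by step:
`data = [1, 8, 9]` → data = [1, 8, 9]
`result = process(data)` → result = [1, 8, 9, 87, 173]
`print(data)` → prints [1, 8, 9]
`print(result)` → prints [1, 8, 9, 87, 173]

Answer:
[1, 8, 9]
[1, 8, 9, 87, 173]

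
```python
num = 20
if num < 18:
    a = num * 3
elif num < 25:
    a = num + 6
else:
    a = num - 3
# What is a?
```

Trace:
`num = 20` → num = 20
`if num < 18: ...` → num < 18 is False, num < 25 is True → a = 26
So a = 26

Answer: 26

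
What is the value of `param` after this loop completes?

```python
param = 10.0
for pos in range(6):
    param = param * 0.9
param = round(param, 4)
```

Exponential decay: 10.0 * 0.9^6
`param` takes the values: 10.0 → 9.0 → 8.1 → 7.29 → 6.561 → 5.9049 → 5.31441 → 5.3144

Answer: 5.3144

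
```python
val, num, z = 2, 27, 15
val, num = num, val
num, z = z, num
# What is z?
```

Trace:
`val, num, z = 2, 27, 15` → val = 2; num = 27; z = 15
`val, num = num, val` → val = 27; num = 2
`num, z = z, num` → num = 15; z = 2
So z = 2

Answer: 2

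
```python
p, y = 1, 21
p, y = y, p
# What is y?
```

Trace:
`p, y = 1, 21` → p = 1; y = 21
`p, y = y, p` → p = 21; y = 1
So y = 1

Answer: 1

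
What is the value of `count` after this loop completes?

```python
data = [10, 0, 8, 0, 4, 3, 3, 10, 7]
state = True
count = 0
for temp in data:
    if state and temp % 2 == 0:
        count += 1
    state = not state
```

Count even values at even positions
`count` takes the values: 0 → 1 → 2 → 3

Answer: 3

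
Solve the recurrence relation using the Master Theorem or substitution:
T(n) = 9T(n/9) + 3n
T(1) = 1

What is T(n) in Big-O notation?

By Master Theorem: a=9, b=9, f(n)=3n. Since log_9(9) = 1 and f(n) = Θ(n^1), Case 2 applies. T(n) = O(n log n).

Answer: O(n log n)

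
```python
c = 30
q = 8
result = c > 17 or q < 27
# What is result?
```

Trace:
`c = 30` → c = 30
`q = 8` → q = 8
`result = c > 17 or q < 27` → result = True
So result = True

Answer: True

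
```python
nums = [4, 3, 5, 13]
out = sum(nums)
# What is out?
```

Trace:
`nums = [4, 3, 5, 13]` → nums = [4, 3, 5, 13]
`out = sum(nums)` → out = 25
So out = 25

Answer: 25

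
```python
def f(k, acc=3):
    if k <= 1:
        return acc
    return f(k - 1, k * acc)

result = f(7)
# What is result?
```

Accumulator trace (n, acc): (7, 3) -> (6, 21) -> (5, 126) -> (4, 630) -> (3, 2520) -> (2, 7560) -> (1, 15120) -> return 15120

Answer: 15120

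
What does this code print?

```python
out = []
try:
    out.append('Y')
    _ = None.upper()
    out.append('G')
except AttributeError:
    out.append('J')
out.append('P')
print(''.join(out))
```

Execution trace: 'Y' (try body) → 'J' (except AttributeError) → 'P' (after the try/except). Output: YJP

Answer: YJP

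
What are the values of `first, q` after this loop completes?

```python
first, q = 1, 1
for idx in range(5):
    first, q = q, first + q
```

Fibonacci: after 5 iterations
`first, q` takes the values: (1, 1) → (1, 2) → (2, 3) → (3, 5) → (5, 8) → (8, 13)

Answer: 8, 13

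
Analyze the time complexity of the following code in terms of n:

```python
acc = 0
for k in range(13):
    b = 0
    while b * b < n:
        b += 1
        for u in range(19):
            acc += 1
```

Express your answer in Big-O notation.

Each loop level contributes: 1 × √n × 1. Multiplying the contributions gives O(√n).

Answer: O(√n)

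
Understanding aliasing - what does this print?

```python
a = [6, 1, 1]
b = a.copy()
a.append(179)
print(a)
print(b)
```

Key concept: list.copy() creates independent copy.
Step by step:
`a = [6, 1, 1]` → a = [6, 1, 1]
`b = a.copy()` → b = [6, 1, 1]
`a.append(179)` → a = [6, 1, 1, 179]
`print(a)` → prints [6, 1, 1, 179]
`print(b)` → prints [6, 1, 1]

Answer:
[6, 1, 1, 179]
[6, 1, 1]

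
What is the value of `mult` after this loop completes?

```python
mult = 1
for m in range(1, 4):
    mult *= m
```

3! = 6
`mult` takes the values: 1 → 2 → 6

Answer: 6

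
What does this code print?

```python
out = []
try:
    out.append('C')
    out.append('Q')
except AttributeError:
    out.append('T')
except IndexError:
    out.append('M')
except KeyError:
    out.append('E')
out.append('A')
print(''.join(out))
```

Execution trace: 'C' (try body) → 'Q' (try body, no exception) → 'A' (after the try/except). Output: CQA

Answer: CQA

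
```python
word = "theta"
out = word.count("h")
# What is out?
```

Trace:
`word = "theta"` → word = 'theta'
`out = word.count("h")` → out = 1
So out = 1

Answer: 1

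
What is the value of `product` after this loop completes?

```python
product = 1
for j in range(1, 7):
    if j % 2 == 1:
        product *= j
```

Product of odd numbers 1 to 6
`product` takes the values: 1 → 3 → 15

Answer: 15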